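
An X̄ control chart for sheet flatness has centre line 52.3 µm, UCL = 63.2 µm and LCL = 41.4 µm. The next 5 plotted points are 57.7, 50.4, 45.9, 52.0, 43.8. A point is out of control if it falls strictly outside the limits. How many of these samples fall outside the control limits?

0

All 5 points lie within [41.4, 63.2].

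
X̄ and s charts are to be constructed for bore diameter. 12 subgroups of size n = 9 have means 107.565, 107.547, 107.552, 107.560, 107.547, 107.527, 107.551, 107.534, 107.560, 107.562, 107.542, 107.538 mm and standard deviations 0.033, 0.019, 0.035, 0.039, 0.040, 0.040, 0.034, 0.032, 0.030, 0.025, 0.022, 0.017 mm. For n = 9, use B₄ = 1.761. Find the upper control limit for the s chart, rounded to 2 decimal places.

0.05

s̄ = (0.033 + 0.019 + 0.035 + 0.039 + 0.040 + 0.040 + 0.034 + 0.032 + 0.030 + 0.025 + 0.022 + 0.017) / 12 = 0.0305
UCL_s = B₄·s̄ = 1.761 × 0.0305 = 0.0537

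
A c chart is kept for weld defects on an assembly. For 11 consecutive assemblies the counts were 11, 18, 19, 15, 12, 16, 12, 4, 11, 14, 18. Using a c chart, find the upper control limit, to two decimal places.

c̄ = (11 + 18 + 19 + 15 + 12 + 16 + 12 + 4 + 11 + 14 + 18) / 11 = 150 / 11 = 13.6364
UCL = c̄ + 3√c̄ = 13.6364 + 3 × √13.6364 = 13.6364 + 3 × 3.6927 = 24.7146

24.71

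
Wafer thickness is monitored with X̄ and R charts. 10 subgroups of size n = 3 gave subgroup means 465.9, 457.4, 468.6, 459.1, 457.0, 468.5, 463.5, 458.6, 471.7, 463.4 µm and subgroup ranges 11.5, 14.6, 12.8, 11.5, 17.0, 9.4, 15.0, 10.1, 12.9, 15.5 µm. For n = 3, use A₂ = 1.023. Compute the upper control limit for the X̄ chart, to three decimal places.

476.700

X̄̄ = (465.9 + 457.4 + 468.6 + 459.1 + 457.0 + 468.5 + 463.5 + 458.6 + 471.7 + 463.4) / 10 = 4633.7000 / 10 = 463.3700
R̄ = (11.5 + 14.6 + 12.8 + 11.5 + 17.0 + 9.4 + 15.0 + 10.1 + 12.9 + 15.5) / 10 = 130.3000 / 10 = 13.0300
UCL = X̄̄ + A₂·R̄ = 463.3700 + 1.023 × 13.0300 = 476.6997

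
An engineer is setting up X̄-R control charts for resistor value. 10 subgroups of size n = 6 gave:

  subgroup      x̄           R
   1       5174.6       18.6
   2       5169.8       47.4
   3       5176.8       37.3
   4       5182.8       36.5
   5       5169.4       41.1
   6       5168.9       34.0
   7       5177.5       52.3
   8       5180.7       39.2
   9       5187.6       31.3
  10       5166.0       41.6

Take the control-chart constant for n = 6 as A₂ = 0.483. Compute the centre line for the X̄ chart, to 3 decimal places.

5175.410

X̄̄ = (5174.6 + 5169.8 + 5176.8 + 5182.8 + 5169.4 + 5168.9 + 5177.5 + 5180.7 + 5187.6 + 5166.0) / 10 = 51754.1000 / 10 = 5175.4100
CL = X̄̄ = 5175.4100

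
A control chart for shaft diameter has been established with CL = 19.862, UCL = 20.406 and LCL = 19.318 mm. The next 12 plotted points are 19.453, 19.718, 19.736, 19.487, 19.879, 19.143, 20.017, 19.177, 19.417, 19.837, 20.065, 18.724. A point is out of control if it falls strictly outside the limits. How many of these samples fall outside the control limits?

Compare each point to [19.318, 20.406]: sample 6 = 19.143 < LCL; sample 8 = 19.177 < LCL; sample 12 = 18.724 < LCL.

3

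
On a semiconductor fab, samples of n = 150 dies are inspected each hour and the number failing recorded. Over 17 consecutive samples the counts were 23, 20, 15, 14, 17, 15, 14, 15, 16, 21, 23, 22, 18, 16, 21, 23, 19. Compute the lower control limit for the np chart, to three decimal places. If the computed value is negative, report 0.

6.313

p̄ = Σdᵢ / (k·n) = 312 / (17 × 150) = 0.12235
LCL = np̄ − 3·√(np̄(1−p̄)) = 18.3529 − 3 × 4.0134 = 6.3127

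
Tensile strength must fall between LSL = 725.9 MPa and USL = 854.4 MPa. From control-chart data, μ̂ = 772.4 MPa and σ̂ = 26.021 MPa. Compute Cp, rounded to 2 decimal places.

0.82

Cp = (USL − LSL) / (6σ̂) = (854.4 − 725.9) / (6 × 26.021) = 128.5000 / 156.1260 = 0.8231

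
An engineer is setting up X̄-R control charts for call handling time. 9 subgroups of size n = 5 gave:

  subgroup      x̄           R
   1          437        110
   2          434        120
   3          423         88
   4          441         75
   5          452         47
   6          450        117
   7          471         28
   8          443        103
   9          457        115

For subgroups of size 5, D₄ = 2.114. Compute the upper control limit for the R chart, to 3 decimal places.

188.616

R̄ = (110 + 120 + 88 + 75 + 47 + 117 + 28 + 103 + 115) / 9 = 803.0000 / 9 = 89.2222
UCL_R = D₄·R̄ = 2.114 × 89.2222 = 188.6158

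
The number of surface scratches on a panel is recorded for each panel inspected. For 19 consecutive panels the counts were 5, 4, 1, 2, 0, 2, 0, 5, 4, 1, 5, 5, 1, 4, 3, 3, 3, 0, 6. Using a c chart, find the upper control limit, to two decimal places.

c̄ = (5 + 4 + 1 + 2 + 0 + 2 + 0 + 5 + 4 + 1 + 5 + 5 + 1 + 4 + 3 + 3 + 3 + 0 + 6) / 19 = 54 / 19 = 2.8421
UCL = c̄ + 3√c̄ = 2.8421 + 3 × √2.8421 = 2.8421 + 3 × 1.6859 = 7.8997

7.90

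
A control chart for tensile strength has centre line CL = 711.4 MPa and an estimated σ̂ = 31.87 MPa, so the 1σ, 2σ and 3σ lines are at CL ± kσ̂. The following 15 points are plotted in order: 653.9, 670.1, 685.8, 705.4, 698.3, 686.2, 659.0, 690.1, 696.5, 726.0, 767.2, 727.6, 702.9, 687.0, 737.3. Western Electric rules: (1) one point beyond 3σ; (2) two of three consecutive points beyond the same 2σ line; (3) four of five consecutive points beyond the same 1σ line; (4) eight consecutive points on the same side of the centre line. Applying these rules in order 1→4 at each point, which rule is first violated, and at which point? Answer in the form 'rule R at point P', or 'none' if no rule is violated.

rule 4 at point 8

Zone of each point (C = within 1σ̂, B = 1σ̂–2σ̂, A = 2σ̂–3σ̂, * = beyond 3σ̂; sign = side of CL): 1:-B, 2:-B, 3:-C, 4:-C, 5:-C, 6:-C, 7:-B, 8:-C, 9:-C, 10:+C, 11:+B, 12:+C, 13:-C, 14:-C, 15:+C
Rule 4 (eight consecutive points on the same side of the centre line) is satisfied at point 8.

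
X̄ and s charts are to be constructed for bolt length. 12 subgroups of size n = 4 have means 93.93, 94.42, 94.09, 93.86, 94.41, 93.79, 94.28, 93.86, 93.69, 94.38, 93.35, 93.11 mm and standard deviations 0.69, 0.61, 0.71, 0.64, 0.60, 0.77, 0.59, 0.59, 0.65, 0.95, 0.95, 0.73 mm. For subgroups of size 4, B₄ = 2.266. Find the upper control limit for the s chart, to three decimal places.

1.601

s̄ = (0.69 + 0.61 + 0.71 + 0.64 + 0.60 + 0.77 + 0.59 + 0.59 + 0.65 + 0.95 + 0.95 + 0.73) / 12 = 0.7067
UCL_s = B₄·s̄ = 2.266 × 0.7067 = 1.6013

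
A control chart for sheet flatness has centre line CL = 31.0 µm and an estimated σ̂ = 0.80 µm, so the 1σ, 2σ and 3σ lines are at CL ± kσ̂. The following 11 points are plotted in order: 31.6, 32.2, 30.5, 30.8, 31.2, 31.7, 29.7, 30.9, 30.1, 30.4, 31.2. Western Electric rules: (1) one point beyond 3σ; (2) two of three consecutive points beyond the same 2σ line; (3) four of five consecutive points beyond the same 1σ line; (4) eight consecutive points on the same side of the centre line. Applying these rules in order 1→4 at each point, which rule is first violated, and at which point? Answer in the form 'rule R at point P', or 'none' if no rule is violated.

Zone of each point (C = within 1σ̂, B = 1σ̂–2σ̂, A = 2σ̂–3σ̂, * = beyond 3σ̂; sign = side of CL): 1:+C, 2:+B, 3:-C, 4:-C, 5:+C, 6:+C, 7:-B, 8:-C, 9:-B, 10:-C, 11:+C
No rule fires across all 11 points.

none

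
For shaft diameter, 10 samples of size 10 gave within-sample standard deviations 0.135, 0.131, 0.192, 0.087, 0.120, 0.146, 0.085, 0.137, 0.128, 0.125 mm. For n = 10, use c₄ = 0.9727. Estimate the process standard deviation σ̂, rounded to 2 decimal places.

s̄ = (0.135 + 0.131 + 0.192 + 0.087 + 0.120 + 0.146 + 0.085 + 0.137 + 0.128 + 0.125) / 10 = 0.1286
σ̂ = s̄ / c₄ = 0.1286 / 0.9727 = 0.1322

0.13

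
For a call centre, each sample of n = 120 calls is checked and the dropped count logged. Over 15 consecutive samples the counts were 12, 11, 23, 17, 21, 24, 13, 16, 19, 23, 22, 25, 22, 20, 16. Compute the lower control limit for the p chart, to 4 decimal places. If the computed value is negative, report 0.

p̄ = Σdᵢ / (k·n) = 284 / (15 × 120) = 0.15778
LCL = p̄ − 3·√(p̄(1−p̄)/n) = 0.15778 − 3 × 0.03328 = 0.05795

0.0579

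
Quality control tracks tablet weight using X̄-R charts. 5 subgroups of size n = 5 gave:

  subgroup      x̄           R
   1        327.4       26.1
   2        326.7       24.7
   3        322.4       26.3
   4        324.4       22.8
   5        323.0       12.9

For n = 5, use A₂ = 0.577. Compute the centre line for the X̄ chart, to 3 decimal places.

324.780

X̄̄ = (327.4 + 326.7 + 322.4 + 324.4 + 323.0) / 5 = 1623.9000 / 5 = 324.7800
CL = X̄̄ = 324.7800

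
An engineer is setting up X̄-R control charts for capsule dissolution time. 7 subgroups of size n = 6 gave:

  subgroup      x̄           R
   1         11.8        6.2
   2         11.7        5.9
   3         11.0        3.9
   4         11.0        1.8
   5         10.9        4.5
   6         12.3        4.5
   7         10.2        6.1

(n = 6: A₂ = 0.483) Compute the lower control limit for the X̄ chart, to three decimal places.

X̄̄ = (11.8 + 11.7 + 11.0 + 11.0 + 10.9 + 12.3 + 10.2) / 7 = 78.9000 / 7 = 11.2714
R̄ = (6.2 + 5.9 + 3.9 + 1.8 + 4.5 + 4.5 + 6.1) / 7 = 32.9000 / 7 = 4.7000
LCL = X̄̄ − A₂·R̄ = 11.2714 − 0.483 × 4.7000 = 9.0013

9.001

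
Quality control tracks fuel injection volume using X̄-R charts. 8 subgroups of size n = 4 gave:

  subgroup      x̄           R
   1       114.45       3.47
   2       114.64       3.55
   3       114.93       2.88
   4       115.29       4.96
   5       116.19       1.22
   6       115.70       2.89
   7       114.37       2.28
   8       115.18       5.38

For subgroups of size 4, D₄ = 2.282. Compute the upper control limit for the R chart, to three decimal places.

7.596

R̄ = (3.47 + 3.55 + 2.88 + 4.96 + 1.22 + 2.89 + 2.28 + 5.38) / 8 = 26.6300 / 8 = 3.3287
UCL_R = D₄·R̄ = 2.282 × 3.3287 = 7.5962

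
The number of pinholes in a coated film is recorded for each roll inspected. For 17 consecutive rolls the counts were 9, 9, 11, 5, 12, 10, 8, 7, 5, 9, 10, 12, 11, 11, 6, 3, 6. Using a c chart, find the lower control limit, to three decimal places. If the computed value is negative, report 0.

0.000

c̄ = (9 + 9 + 11 + 5 + 12 + 10 + 8 + 7 + 5 + 9 + 10 + 12 + 11 + 11 + 6 + 3 + 6) / 17 = 144 / 17 = 8.4706
LCL = c̄ − 3√c̄ = 8.4706 − 3 × 2.9104 = -0.2607 → 0 (cannot be negative)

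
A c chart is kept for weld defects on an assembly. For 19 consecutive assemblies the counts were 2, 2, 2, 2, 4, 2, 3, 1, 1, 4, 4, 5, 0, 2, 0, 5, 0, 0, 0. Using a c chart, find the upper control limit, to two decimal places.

6.35

c̄ = (2 + 2 + 2 + 2 + 4 + 2 + 3 + 1 + 1 + 4 + 4 + 5 + 0 + 2 + 0 + 5 + 0 + 0 + 0) / 19 = 39 / 19 = 2.0526
UCL = c̄ + 3√c̄ = 2.0526 + 3 × √2.0526 = 2.0526 + 3 × 1.4327 = 6.3507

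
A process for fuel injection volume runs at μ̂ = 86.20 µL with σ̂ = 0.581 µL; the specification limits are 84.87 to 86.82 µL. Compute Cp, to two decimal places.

Cp = (USL − LSL) / (6σ̂) = (86.82 − 84.87) / (6 × 0.581) = 1.9500 / 3.4860 = 0.5594

0.56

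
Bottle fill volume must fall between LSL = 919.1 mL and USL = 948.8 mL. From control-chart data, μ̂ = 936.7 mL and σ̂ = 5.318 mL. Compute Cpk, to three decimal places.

0.758

Cpu = (USL − μ̂) / (3σ̂) = (948.8 − 936.7) / (3 × 5.318) = 0.7584; Cpl = (μ̂ − LSL) / (3σ̂) = (936.7 − 919.1) / (3 × 5.318) = 1.1032; Cpk = min(Cpu, Cpl) = 0.7584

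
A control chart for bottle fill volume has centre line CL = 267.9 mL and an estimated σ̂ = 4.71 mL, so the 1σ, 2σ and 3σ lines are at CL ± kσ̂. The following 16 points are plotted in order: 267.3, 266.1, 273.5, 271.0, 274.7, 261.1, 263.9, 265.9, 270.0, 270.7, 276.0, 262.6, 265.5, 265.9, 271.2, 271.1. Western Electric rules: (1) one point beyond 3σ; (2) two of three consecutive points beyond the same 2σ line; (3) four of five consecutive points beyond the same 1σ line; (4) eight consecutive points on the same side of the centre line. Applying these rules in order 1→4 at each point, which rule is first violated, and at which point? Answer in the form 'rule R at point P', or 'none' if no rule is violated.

none

Zone of each point (C = within 1σ̂, B = 1σ̂–2σ̂, A = 2σ̂–3σ̂, * = beyond 3σ̂; sign = side of CL): 1:-C, 2:-C, 3:+B, 4:+C, 5:+B, 6:-B, 7:-C, 8:-C, 9:+C, 10:+C, 11:+B, 12:-B, 13:-C, 14:-C, 15:+C, 16:+C
No rule fires across all 16 points.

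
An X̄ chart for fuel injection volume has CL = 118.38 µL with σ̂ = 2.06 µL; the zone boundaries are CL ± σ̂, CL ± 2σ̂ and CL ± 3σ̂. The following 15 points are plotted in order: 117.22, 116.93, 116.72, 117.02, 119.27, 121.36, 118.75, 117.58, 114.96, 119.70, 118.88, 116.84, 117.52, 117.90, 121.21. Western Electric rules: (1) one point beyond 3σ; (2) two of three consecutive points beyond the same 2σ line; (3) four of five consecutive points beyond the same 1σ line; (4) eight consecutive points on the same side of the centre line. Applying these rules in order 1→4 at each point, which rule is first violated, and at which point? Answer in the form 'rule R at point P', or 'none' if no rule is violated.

Zone of each point (C = within 1σ̂, B = 1σ̂–2σ̂, A = 2σ̂–3σ̂, * = beyond 3σ̂; sign = side of CL): 1:-C, 2:-C, 3:-C, 4:-C, 5:+C, 6:+B, 7:+C, 8:-C, 9:-B, 10:+C, 11:+C, 12:-C, 13:-C, 14:-C, 15:+B
No rule fires across all 15 points.

none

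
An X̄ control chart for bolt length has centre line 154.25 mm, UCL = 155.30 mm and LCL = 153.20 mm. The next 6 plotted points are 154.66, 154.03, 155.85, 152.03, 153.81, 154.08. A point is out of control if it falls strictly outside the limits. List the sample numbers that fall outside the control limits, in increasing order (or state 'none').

3, 4

Compare each point to [153.20, 155.30]: sample 3 = 155.85 > UCL; sample 4 = 152.03 < LCL.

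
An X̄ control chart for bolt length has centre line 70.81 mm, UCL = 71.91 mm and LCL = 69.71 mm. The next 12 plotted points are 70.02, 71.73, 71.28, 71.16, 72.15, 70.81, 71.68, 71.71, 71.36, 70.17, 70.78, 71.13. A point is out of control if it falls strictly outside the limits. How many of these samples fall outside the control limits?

Compare each point to [69.71, 71.91]: sample 5 = 72.15 > UCL.

1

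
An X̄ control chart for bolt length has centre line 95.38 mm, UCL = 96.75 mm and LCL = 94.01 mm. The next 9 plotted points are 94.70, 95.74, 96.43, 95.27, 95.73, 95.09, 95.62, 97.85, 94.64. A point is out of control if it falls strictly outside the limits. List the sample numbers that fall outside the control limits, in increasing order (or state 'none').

8

Compare each point to [94.01, 96.75]: sample 8 = 97.85 > UCL.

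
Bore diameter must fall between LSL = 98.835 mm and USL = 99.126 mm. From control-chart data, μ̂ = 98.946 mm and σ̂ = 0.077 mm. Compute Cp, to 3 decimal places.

Cp = (USL − LSL) / (6σ̂) = (99.126 − 98.835) / (6 × 0.077) = 0.2910 / 0.4620 = 0.6299

0.630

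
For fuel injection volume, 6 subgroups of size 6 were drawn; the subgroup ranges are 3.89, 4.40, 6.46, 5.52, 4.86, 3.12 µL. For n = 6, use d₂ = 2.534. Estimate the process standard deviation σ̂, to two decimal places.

R̄ = (3.89 + 4.40 + 6.46 + 5.52 + 4.86 + 3.12) / 6 = 4.7083
σ̂ = R̄ / d₂ = 4.7083 / 2.534 = 1.8581

1.86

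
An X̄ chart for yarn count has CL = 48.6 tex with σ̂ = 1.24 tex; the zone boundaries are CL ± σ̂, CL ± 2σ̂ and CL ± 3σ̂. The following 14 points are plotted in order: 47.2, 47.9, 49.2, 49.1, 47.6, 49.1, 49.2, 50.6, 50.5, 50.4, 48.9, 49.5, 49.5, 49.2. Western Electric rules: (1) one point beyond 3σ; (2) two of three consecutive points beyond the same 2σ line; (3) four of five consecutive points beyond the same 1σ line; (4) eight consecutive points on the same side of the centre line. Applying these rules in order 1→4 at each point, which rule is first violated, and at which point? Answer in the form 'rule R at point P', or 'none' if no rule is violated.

Zone of each point (C = within 1σ̂, B = 1σ̂–2σ̂, A = 2σ̂–3σ̂, * = beyond 3σ̂; sign = side of CL): 1:-B, 2:-C, 3:+C, 4:+C, 5:-C, 6:+C, 7:+C, 8:+B, 9:+B, 10:+B, 11:+C, 12:+C, 13:+C, 14:+C
Rule 4 (eight consecutive points on the same side of the centre line) is satisfied at point 13.

rule 4 at point 13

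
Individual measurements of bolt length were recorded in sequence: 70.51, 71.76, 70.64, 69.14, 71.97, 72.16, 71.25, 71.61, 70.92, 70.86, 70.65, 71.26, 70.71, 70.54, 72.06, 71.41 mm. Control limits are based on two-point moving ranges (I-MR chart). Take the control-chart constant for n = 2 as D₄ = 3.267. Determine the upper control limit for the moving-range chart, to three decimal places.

2.749

Moving ranges: 1.25, 1.12, 1.50, 2.83, 0.19, 0.91, 0.36, 0.69, 0.06, 0.21, 0.61, 0.55, 0.17, 1.52, 0.65; M̄R̄ = 12.6200 / 15 = 0.8413
UCL_MR = D₄·M̄R̄ = 3.267 × 0.8413 = 2.7486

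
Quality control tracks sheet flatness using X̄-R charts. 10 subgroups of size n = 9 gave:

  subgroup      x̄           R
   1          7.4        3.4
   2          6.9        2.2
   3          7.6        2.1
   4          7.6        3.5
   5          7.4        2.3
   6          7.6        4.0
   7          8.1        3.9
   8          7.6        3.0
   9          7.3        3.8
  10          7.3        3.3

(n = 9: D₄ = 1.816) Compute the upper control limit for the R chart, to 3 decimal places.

R̄ = (3.4 + 2.2 + 2.1 + 3.5 + 2.3 + 4.0 + 3.9 + 3.0 + 3.8 + 3.3) / 10 = 31.5000 / 10 = 3.1500
UCL_R = D₄·R̄ = 1.816 × 3.1500 = 5.7204

5.720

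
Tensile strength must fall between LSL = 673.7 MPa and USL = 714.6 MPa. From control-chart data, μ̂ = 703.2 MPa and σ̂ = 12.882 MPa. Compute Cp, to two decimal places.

0.53

Cp = (USL − LSL) / (6σ̂) = (714.6 − 673.7) / (6 × 12.882) = 40.9000 / 77.2920 = 0.5292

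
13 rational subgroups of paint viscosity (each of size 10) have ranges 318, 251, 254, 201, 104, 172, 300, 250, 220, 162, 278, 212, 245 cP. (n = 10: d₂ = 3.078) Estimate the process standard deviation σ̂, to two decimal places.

R̄ = (318 + 251 + 254 + 201 + 104 + 172 + 300 + 250 + 220 + 162 + 278 + 212 + 245) / 13 = 228.2308
σ̂ = R̄ / d₂ = 228.2308 / 3.078 = 74.1490

74.15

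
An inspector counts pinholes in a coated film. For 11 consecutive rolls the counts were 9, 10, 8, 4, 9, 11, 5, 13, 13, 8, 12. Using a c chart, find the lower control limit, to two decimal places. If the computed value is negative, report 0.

c̄ = (9 + 10 + 8 + 4 + 9 + 11 + 5 + 13 + 13 + 8 + 12) / 11 = 102 / 11 = 9.2727
LCL = c̄ − 3√c̄ = 9.2727 − 3 × 3.0451 = 0.1374

0.14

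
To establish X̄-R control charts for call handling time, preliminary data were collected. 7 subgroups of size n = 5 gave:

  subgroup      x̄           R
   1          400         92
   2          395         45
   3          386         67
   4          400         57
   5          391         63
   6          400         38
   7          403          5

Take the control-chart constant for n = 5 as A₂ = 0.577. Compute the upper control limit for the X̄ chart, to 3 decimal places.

X̄̄ = (400 + 395 + 386 + 400 + 391 + 400 + 403) / 7 = 2775.0000 / 7 = 396.4286
R̄ = (92 + 45 + 67 + 57 + 63 + 38 + 5) / 7 = 367.0000 / 7 = 52.4286
UCL = X̄̄ + A₂·R̄ = 396.4286 + 0.577 × 52.4286 = 426.6799

426.680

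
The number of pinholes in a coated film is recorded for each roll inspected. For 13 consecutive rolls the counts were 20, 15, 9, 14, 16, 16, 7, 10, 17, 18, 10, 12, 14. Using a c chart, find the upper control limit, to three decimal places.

c̄ = (20 + 15 + 9 + 14 + 16 + 16 + 7 + 10 + 17 + 18 + 10 + 12 + 14) / 13 = 178 / 13 = 13.6923
UCL = c̄ + 3√c̄ = 13.6923 + 3 × √13.6923 = 13.6923 + 3 × 3.7003 = 24.7932

24.793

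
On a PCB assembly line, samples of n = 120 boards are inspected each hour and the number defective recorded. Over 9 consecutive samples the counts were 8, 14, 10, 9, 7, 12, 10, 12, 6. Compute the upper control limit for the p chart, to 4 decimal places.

p̄ = Σdᵢ / (k·n) = 88 / (9 × 120) = 0.08148
UCL = p̄ + 3·√(p̄(1−p̄)/n) = 0.08148 + 3 × √(0.08148×0.91852/120) = 0.08148 + 3 × 0.02497 = 0.15640

0.1564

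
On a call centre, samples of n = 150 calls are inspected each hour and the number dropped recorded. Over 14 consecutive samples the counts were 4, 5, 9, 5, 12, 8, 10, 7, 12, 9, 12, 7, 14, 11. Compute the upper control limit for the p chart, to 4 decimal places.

0.1175

p̄ = Σdᵢ / (k·n) = 125 / (14 × 150) = 0.05952
UCL = p̄ + 3·√(p̄(1−p̄)/n) = 0.05952 + 3 × √(0.05952×0.94048/150) = 0.05952 + 3 × 0.01932 = 0.11748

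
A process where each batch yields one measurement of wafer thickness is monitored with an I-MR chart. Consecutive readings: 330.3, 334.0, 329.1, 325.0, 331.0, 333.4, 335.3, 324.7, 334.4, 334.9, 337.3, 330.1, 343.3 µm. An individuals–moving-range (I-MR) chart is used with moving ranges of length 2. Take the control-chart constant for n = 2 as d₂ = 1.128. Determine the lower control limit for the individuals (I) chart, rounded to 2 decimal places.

X̄ = (330.3 + 334.0 + 329.1 + 325.0 + 331.0 + 333.4 + 335.3 + 324.7 + 334.4 + 334.9 + 337.3 + 330.1 + 343.3) / 13 = 332.5231
Moving ranges: 3.7, 4.9, 4.1, 6.0, 2.4, 1.9, 10.6, 9.7, 0.5, 2.4, 7.2, 13.2; M̄R̄ = 66.6000 / 12 = 5.5500
LCL = X̄ − 3·M̄R̄/d₂ = 332.5231 − 3 × 5.5500 / 1.128 = 317.7624

317.76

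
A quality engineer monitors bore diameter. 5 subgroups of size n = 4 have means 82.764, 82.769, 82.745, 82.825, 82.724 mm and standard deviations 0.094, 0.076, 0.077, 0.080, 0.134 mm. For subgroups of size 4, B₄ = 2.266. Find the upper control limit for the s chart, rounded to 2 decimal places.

s̄ = (0.094 + 0.076 + 0.077 + 0.080 + 0.134) / 5 = 0.0922
UCL_s = B₄·s̄ = 2.266 × 0.0922 = 0.2089

0.21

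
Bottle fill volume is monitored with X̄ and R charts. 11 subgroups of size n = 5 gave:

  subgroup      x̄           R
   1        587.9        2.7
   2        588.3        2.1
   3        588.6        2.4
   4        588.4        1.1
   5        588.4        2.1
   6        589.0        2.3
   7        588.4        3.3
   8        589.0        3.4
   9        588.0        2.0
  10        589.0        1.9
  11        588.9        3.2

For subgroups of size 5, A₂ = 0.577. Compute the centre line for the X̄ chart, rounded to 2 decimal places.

588.54

X̄̄ = (587.9 + 588.3 + 588.6 + 588.4 + 588.4 + 589.0 + 588.4 + 589.0 + 588.0 + 589.0 + 588.9) / 11 = 6473.9000 / 11 = 588.5364
CL = X̄̄ = 588.5364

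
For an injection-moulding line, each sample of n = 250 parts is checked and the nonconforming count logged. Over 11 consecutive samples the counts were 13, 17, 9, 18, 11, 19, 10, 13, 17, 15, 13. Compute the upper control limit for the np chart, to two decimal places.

p̄ = Σdᵢ / (k·n) = 155 / (11 × 250) = 0.05636
UCL = np̄ + 3·√(np̄(1−p̄)) = 14.0909 + 3 × √(14.0909×0.94364) = 14.0909 + 3 × 3.6465 = 25.0303

25.03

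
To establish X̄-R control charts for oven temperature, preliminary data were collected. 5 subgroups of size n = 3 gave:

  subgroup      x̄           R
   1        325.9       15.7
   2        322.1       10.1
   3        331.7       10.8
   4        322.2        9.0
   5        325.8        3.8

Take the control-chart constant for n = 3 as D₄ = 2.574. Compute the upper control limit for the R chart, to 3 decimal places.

25.431

R̄ = (15.7 + 10.1 + 10.8 + 9.0 + 3.8) / 5 = 49.4000 / 5 = 9.8800
UCL_R = D₄·R̄ = 2.574 × 9.8800 = 25.4311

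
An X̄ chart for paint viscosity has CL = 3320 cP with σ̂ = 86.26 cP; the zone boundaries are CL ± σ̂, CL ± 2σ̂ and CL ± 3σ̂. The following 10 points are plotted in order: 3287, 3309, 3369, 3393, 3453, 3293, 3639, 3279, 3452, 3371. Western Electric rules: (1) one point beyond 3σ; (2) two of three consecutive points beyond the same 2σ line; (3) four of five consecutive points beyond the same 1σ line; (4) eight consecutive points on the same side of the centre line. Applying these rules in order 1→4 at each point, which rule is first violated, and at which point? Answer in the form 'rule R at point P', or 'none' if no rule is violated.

rule 1 at point 7

Zone of each point (C = within 1σ̂, B = 1σ̂–2σ̂, A = 2σ̂–3σ̂, * = beyond 3σ̂; sign = side of CL): 1:-C, 2:-C, 3:+C, 4:+C, 5:+B, 6:-C, 7:+*, 8:-C, 9:+B, 10:+C
Rule 1 (one point beyond the 3σ limits) is satisfied at point 7.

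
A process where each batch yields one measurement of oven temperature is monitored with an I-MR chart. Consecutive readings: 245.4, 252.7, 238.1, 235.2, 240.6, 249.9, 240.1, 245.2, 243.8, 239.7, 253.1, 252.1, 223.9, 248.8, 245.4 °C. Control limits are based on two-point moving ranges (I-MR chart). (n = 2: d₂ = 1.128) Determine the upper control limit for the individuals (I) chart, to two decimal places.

X̄ = (245.4 + 252.7 + 238.1 + 235.2 + 240.6 + 249.9 + 240.1 + 245.2 + 243.8 + 239.7 + 253.1 + 252.1 + 223.9 + 248.8 + 245.4) / 15 = 243.6000
Moving ranges: 7.3, 14.6, 2.9, 5.4, 9.3, 9.8, 5.1, 1.4, 4.1, 13.4, 1.0, 28.2, 24.9, 3.4; M̄R̄ = 130.8000 / 14 = 9.3429
UCL = X̄ + 3·M̄R̄/d₂ = 243.6000 + 3 × 9.3429 / 1.128 = 268.4480

268.45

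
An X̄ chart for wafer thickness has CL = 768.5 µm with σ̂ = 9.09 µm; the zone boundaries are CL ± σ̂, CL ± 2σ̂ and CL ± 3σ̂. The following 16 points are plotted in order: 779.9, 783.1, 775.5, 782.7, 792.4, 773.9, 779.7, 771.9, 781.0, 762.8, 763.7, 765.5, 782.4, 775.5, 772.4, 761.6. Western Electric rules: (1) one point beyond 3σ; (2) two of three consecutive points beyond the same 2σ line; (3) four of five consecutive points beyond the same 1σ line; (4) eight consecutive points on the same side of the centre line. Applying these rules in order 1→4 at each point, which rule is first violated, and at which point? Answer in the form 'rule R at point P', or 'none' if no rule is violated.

Zone of each point (C = within 1σ̂, B = 1σ̂–2σ̂, A = 2σ̂–3σ̂, * = beyond 3σ̂; sign = side of CL): 1:+B, 2:+B, 3:+C, 4:+B, 5:+A, 6:+C, 7:+B, 8:+C, 9:+B, 10:-C, 11:-C, 12:-C, 13:+B, 14:+C, 15:+C, 16:-C
Rule 3 (four of five consecutive points beyond the same 1σ limit) is satisfied at point 5.

rule 3 at point 5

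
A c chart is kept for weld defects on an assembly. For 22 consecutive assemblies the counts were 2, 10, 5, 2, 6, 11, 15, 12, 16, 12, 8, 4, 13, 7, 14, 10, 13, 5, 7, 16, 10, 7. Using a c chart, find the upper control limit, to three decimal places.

18.476

c̄ = (2 + 10 + 5 + 2 + 6 + 11 + 15 + 12 + 16 + 12 + 8 + 4 + 13 + 7 + 14 + 10 + 13 + 5 + 7 + 16 + 10 + 7) / 22 = 205 / 22 = 9.3182
UCL = c̄ + 3√c̄ = 9.3182 + 3 × √9.3182 = 9.3182 + 3 × 3.0526 = 18.4759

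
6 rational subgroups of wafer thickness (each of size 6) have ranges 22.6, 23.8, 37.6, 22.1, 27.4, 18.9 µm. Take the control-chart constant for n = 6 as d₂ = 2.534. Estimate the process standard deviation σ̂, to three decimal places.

R̄ = (22.6 + 23.8 + 37.6 + 22.1 + 27.4 + 18.9) / 6 = 25.4000
σ̂ = R̄ / d₂ = 25.4000 / 2.534 = 10.0237

10.024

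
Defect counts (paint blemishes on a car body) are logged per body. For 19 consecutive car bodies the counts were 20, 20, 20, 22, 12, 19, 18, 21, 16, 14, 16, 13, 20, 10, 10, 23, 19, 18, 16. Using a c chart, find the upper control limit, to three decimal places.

29.656

c̄ = (20 + 20 + 20 + 22 + 12 + 19 + 18 + 21 + 16 + 14 + 16 + 13 + 20 + 10 + 10 + 23 + 19 + 18 + 16) / 19 = 327 / 19 = 17.2105
UCL = c̄ + 3√c̄ = 17.2105 + 3 × √17.2105 = 17.2105 + 3 × 4.1486 = 29.6562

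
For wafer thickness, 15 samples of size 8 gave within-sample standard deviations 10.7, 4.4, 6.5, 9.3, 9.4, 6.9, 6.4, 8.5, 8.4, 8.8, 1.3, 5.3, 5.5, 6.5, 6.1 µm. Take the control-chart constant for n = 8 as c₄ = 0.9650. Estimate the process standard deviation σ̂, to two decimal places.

s̄ = (10.7 + 4.4 + 6.5 + 9.3 + 9.4 + 6.9 + 6.4 + 8.5 + 8.4 + 8.8 + 1.3 + 5.3 + 5.5 + 6.5 + 6.1) / 15 = 6.9333
σ̂ = s̄ / c₄ = 6.9333 / 0.9650 = 7.1848

7.18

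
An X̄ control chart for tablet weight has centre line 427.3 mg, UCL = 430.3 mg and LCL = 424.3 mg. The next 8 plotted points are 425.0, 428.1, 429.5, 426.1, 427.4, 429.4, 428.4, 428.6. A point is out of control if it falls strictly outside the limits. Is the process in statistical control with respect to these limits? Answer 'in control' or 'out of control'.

in control

All 8 points lie within [424.3, 430.3].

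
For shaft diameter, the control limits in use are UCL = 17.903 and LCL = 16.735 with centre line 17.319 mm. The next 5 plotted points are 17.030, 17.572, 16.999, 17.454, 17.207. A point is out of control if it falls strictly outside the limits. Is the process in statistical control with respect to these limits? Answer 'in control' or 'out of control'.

in control

All 5 points lie within [16.735, 17.903].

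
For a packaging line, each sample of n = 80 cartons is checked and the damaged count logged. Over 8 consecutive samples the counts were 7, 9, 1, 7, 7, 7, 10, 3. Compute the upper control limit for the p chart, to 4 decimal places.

0.1705

p̄ = Σdᵢ / (k·n) = 51 / (8 × 80) = 0.07969
UCL = p̄ + 3·√(p̄(1−p̄)/n) = 0.07969 + 3 × √(0.07969×0.92031/80) = 0.07969 + 3 × 0.03028 = 0.17052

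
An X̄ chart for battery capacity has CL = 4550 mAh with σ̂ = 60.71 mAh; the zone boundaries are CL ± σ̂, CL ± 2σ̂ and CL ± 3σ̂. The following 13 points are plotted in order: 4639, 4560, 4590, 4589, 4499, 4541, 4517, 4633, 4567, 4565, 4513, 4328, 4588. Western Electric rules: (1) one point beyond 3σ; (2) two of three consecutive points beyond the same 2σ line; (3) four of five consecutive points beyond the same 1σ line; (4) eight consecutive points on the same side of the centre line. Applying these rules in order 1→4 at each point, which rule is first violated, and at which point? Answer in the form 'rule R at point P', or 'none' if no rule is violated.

rule 1 at point 12

Zone of each point (C = within 1σ̂, B = 1σ̂–2σ̂, A = 2σ̂–3σ̂, * = beyond 3σ̂; sign = side of CL): 1:+B, 2:+C, 3:+C, 4:+C, 5:-C, 6:-C, 7:-C, 8:+B, 9:+C, 10:+C, 11:-C, 12:-*, 13:+C
Rule 1 (one point beyond the 3σ limits) is satisfied at point 12.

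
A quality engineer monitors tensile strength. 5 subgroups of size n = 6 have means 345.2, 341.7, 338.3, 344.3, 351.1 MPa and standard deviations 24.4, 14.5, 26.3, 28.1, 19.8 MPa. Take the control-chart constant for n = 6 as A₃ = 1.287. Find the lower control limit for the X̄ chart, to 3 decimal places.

X̄̄ = (345.2 + 341.7 + 338.3 + 344.3 + 351.1) / 5 = 344.1200
s̄ = (24.4 + 14.5 + 26.3 + 28.1 + 19.8) / 5 = 22.6200
LCL = X̄̄ − A₃·s̄ = 344.1200 − 1.287 × 22.6200 = 315.0081

315.008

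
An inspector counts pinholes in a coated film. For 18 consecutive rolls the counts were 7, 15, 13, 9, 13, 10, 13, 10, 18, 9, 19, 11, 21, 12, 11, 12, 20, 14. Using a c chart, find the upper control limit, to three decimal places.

c̄ = (7 + 15 + 13 + 9 + 13 + 10 + 13 + 10 + 18 + 9 + 19 + 11 + 21 + 12 + 11 + 12 + 20 + 14) / 18 = 237 / 18 = 13.1667
UCL = c̄ + 3√c̄ = 13.1667 + 3 × √13.1667 = 13.1667 + 3 × 3.6286 = 24.0524

24.052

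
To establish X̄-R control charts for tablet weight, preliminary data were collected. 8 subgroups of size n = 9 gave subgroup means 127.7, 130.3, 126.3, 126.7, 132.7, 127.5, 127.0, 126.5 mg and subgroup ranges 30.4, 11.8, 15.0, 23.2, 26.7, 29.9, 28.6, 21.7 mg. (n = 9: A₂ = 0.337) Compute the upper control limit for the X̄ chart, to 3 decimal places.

135.978

X̄̄ = (127.7 + 130.3 + 126.3 + 126.7 + 132.7 + 127.5 + 127.0 + 126.5) / 8 = 1024.7000 / 8 = 128.0875
R̄ = (30.4 + 11.8 + 15.0 + 23.2 + 26.7 + 29.9 + 28.6 + 21.7) / 8 = 187.3000 / 8 = 23.4125
UCL = X̄̄ + A₂·R̄ = 128.0875 + 0.337 × 23.4125 = 135.9775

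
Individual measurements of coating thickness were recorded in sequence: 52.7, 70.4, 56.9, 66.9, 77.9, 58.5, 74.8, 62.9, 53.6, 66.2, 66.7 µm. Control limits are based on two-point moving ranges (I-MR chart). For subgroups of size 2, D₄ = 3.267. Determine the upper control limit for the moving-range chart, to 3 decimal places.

Moving ranges: 17.7, 13.5, 10.0, 11.0, 19.4, 16.3, 11.9, 9.3, 12.6, 0.5; M̄R̄ = 122.2000 / 10 = 12.2200
UCL_MR = D₄·M̄R̄ = 3.267 × 12.2200 = 39.9227

39.923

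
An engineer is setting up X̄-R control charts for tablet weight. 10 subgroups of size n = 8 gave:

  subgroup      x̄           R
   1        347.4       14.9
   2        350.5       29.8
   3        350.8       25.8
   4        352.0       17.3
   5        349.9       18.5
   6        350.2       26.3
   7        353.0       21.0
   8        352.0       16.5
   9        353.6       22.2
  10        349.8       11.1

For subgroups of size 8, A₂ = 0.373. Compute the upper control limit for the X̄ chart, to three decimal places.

358.507

X̄̄ = (347.4 + 350.5 + 350.8 + 352.0 + 349.9 + 350.2 + 353.0 + 352.0 + 353.6 + 349.8) / 10 = 3509.2000 / 10 = 350.9200
R̄ = (14.9 + 29.8 + 25.8 + 17.3 + 18.5 + 26.3 + 21.0 + 16.5 + 22.2 + 11.1) / 10 = 203.4000 / 10 = 20.3400
UCL = X̄̄ + A₂·R̄ = 350.9200 + 0.373 × 20.3400 = 358.5068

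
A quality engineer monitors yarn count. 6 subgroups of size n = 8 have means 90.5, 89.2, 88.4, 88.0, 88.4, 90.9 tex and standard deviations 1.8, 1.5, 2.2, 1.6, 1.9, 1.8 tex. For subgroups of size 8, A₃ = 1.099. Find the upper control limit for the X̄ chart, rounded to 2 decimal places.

X̄̄ = (90.5 + 89.2 + 88.4 + 88.0 + 88.4 + 90.9) / 6 = 89.2333
s̄ = (1.8 + 1.5 + 2.2 + 1.6 + 1.9 + 1.8) / 6 = 1.8000
UCL = X̄̄ + A₃·s̄ = 89.2333 + 1.099 × 1.8000 = 91.2115

91.21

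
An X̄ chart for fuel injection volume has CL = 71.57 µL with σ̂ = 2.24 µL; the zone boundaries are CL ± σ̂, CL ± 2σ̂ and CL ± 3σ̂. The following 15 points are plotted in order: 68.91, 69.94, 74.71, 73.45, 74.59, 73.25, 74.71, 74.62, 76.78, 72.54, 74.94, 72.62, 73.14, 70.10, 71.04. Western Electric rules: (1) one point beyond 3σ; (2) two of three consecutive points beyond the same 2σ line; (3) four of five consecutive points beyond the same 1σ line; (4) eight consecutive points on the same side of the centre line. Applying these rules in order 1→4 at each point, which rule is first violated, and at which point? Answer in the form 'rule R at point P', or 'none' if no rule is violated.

Zone of each point (C = within 1σ̂, B = 1σ̂–2σ̂, A = 2σ̂–3σ̂, * = beyond 3σ̂; sign = side of CL): 1:-B, 2:-C, 3:+B, 4:+C, 5:+B, 6:+C, 7:+B, 8:+B, 9:+A, 10:+C, 11:+B, 12:+C, 13:+C, 14:-C, 15:-C
Rule 3 (four of five consecutive points beyond the same 1σ limit) is satisfied at point 9.

rule 3 at point 9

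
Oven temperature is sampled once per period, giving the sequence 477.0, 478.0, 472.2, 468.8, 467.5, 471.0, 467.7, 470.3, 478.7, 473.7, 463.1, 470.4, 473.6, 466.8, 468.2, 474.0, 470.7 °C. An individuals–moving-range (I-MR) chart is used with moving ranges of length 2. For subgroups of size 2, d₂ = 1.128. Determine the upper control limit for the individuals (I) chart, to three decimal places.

X̄ = (477.0 + 478.0 + 472.2 + 468.8 + 467.5 + 471.0 + 467.7 + 470.3 + 478.7 + 473.7 + 463.1 + 470.4 + 473.6 + 466.8 + 468.2 + 474.0 + 470.7) / 17 = 471.2765
Moving ranges: 1.0, 5.8, 3.4, 1.3, 3.5, 3.3, 2.6, 8.4, 5.0, 10.6, 7.3, 3.2, 6.8, 1.4, 5.8, 3.3; M̄R̄ = 72.7000 / 16 = 4.5438
UCL = X̄ + 3·M̄R̄/d₂ = 471.2765 + 3 × 4.5438 / 1.128 = 483.3609

483.361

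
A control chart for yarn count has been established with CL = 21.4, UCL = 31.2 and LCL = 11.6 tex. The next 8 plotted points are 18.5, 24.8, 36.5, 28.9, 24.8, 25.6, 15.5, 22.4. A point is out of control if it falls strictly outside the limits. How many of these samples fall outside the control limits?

1

Compare each point to [11.6, 31.2]: sample 3 = 36.5 > UCL.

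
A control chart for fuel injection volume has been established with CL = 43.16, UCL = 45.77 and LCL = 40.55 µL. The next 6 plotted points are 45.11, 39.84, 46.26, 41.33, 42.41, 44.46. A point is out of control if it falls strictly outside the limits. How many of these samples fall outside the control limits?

Compare each point to [40.55, 45.77]: sample 2 = 39.84 < LCL; sample 3 = 46.26 > UCL.

2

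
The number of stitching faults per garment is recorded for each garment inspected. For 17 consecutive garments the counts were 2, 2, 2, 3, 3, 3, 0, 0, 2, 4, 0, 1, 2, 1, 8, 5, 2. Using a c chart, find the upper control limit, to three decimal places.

6.955

c̄ = (2 + 2 + 2 + 3 + 3 + 3 + 0 + 0 + 2 + 4 + 0 + 1 + 2 + 1 + 8 + 5 + 2) / 17 = 40 / 17 = 2.3529
UCL = c̄ + 3√c̄ = 2.3529 + 3 × √2.3529 = 2.3529 + 3 × 1.5339 = 6.9547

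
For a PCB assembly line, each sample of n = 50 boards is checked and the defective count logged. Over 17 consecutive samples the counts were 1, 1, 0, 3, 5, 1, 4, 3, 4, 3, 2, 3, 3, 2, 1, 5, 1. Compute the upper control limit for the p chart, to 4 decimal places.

0.1414

p̄ = Σdᵢ / (k·n) = 42 / (17 × 50) = 0.04941
UCL = p̄ + 3·√(p̄(1−p̄)/n) = 0.04941 + 3 × √(0.04941×0.95059/50) = 0.04941 + 3 × 0.03065 = 0.14136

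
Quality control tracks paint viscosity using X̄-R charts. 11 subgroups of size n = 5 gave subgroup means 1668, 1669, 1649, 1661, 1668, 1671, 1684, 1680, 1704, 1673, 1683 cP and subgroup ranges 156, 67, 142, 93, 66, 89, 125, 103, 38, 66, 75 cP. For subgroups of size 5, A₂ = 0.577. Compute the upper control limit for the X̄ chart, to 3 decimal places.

1727.140

X̄̄ = (1668 + 1669 + 1649 + 1661 + 1668 + 1671 + 1684 + 1680 + 1704 + 1673 + 1683) / 11 = 18410.0000 / 11 = 1673.6364
R̄ = (156 + 67 + 142 + 93 + 66 + 89 + 125 + 103 + 38 + 66 + 75) / 11 = 1020.0000 / 11 = 92.7273
UCL = X̄̄ + A₂·R̄ = 1673.6364 + 0.577 × 92.7273 = 1727.1400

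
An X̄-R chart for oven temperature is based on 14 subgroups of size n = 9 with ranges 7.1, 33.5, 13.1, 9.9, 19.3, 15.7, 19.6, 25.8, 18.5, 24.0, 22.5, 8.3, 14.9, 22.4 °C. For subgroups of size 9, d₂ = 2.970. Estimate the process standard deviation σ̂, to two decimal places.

6.12

R̄ = (7.1 + 33.5 + 13.1 + 9.9 + 19.3 + 15.7 + 19.6 + 25.8 + 18.5 + 24.0 + 22.5 + 8.3 + 14.9 + 22.4) / 14 = 18.1857
σ̂ = R̄ / d₂ = 18.1857 / 2.970 = 6.1231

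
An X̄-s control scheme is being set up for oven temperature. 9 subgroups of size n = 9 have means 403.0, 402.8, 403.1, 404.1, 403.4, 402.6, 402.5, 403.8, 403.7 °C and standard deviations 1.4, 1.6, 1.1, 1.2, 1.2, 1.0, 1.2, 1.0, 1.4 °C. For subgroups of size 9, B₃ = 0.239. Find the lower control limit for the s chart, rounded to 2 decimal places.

0.29

s̄ = (1.4 + 1.6 + 1.1 + 1.2 + 1.2 + 1.0 + 1.2 + 1.0 + 1.4) / 9 = 1.2333
LCL_s = B₃·s̄ = 0.239 × 1.2333 = 0.2948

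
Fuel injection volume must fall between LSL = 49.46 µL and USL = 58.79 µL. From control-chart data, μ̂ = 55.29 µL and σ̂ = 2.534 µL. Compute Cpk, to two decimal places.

Cpu = (USL − μ̂) / (3σ̂) = (58.79 − 55.29) / (3 × 2.534) = 0.4604; Cpl = (μ̂ − LSL) / (3σ̂) = (55.29 − 49.46) / (3 × 2.534) = 0.7669; Cpk = min(Cpu, Cpl) = 0.4604

0.46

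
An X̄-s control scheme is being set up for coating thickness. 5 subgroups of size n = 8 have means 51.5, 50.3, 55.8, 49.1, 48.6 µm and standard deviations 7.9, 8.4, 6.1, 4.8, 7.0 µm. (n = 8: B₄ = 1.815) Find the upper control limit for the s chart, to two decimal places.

s̄ = (7.9 + 8.4 + 6.1 + 4.8 + 7.0) / 5 = 6.8400
UCL_s = B₄·s̄ = 1.815 × 6.8400 = 12.4146

12.41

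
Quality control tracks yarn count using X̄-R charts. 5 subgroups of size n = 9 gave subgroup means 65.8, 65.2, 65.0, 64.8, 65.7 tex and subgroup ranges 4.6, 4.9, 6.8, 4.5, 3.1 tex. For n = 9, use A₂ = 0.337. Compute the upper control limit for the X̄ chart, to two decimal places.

66.91

X̄̄ = (65.8 + 65.2 + 65.0 + 64.8 + 65.7) / 5 = 326.5000 / 5 = 65.3000
R̄ = (4.6 + 4.9 + 6.8 + 4.5 + 3.1) / 5 = 23.9000 / 5 = 4.7800
UCL = X̄̄ + A₂·R̄ = 65.3000 + 0.337 × 4.7800 = 66.9109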